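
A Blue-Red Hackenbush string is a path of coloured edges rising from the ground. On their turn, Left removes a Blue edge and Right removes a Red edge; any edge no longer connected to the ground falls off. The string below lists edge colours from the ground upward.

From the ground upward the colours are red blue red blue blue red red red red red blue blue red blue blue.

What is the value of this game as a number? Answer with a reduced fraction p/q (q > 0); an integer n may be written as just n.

-10185/16384

r: Left { ∅ }, Right { 0 } => simplest -1
rb: Left { -1 }, Right { 0 } => simplest -1/2
rbr: Left { -1 }, Right { -1/2 0 } => simplest -3/4
rbrb: Left { -1 -3/4 }, Right { -1/2 0 } => simplest -5/8
rbrbb: Left { -1 -3/4 -5/8 }, Right { -1/2 0 } => simplest -9/16
rbrbbr: Left { -1 -3/4 -5/8 }, Right { -9/16 -1/2 0 } => simplest -19/32
rbrbbrr: Left { -1 -3/4 -5/8 }, Right { -19/32 -9/16 -1/2 0 } => simplest -39/64
rbrbbrrr: Left { -1 -3/4 -5/8 }, Right { -39/64 -19/32 -9/16 -1/2 0 } => simplest -79/128
rbrbbrrrr: Left { -1 -3/4 -5/8 }, Right { -79/128 -39/64 -19/32 -9/16 -1/2 0 } => simplest -159/256
rbrbbrrrrr: Left { -1 -3/4 -5/8 }, Right { -159/256 -79/128 -39/64 -19/32 -9/16 -1/2 0 } => simplest -319/512
rbrbbrrrrrb: Left { -1 -3/4 -5/8 -319/512 }, Right { -159/256 -79/128 -39/64 -19/32 -9/16 -1/2 0 } => simplest -637/1024
rbrbbrrrrrbb: Left { -1 -3/4 -5/8 -319/512 -637/1024 }, Right { -159/256 -79/128 -39/64 -19/32 -9/16 -1/2 0 } => simplest -1273/2048
rbrbbrrrrrbbr: Left { -1 -3/4 -5/8 -319/512 -637/1024 }, Right { -1273/2048 -159/256 -79/128 -39/64 -19/32 -9/16 -1/2 0 } => simplest -2547/4096
rbrbbrrrrrbbrb: Left { -1 -3/4 -5/8 -319/512 -637/1024 -2547/4096 }, Right { -1273/2048 -159/256 -79/128 -39/64 -19/32 -9/16 -1/2 0 } => simplest -5093/8192
rbrbbrrrrrbbrbb: Left { -1 -3/4 -5/8 -319/512 -637/1024 -2547/4096 -5093/8192 }, Right { -1273/2048 -159/256 -79/128 -39/64 -19/32 -9/16 -1/2 0 } => simplest -10185/16384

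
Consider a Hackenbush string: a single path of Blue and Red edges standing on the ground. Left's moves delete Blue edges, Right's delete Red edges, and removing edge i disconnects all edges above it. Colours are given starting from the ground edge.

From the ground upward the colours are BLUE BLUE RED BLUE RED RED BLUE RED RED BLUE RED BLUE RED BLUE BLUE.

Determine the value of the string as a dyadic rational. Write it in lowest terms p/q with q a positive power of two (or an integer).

12887/8192

edge 1 of 15 (BLUE): { 0 |  } ⇒ 1
edge 2 of 15 (BLUE): { 0; 1 |  } ⇒ 2
edge 3 of 15 (RED): { 0; 1 | 2 } ⇒ 3/2
edge 4 of 15 (BLUE): { 0; 1; 3/2 | 2 } ⇒ 7/4
edge 5 of 15 (RED): { 0; 1; 3/2 | 7/4; 2 } ⇒ 13/8
edge 6 of 15 (RED): { 0; 1; 3/2 | 13/8; 7/4; 2 } ⇒ 25/16
edge 7 of 15 (BLUE): { 0; 1; 3/2; 25/16 | 13/8; 7/4; 2 } ⇒ 51/32
edge 8 of 15 (RED): { 0; 1; 3/2; 25/16 | 51/32; 13/8; 7/4; 2 } ⇒ 101/64
edge 9 of 15 (RED): { 0; 1; 3/2; 25/16 | 101/64; 51/32; 13/8; 7/4; 2 } ⇒ 201/128
edge 10 of 15 (BLUE): { 0; 1; 3/2; 25/16; 201/128 | 101/64; 51/32; 13/8; 7/4; 2 } ⇒ 403/256
edge 11 of 15 (RED): { 0; 1; 3/2; 25/16; 201/128 | 403/256; 101/64; 51/32; 13/8; 7/4; 2 } ⇒ 805/512
edge 12 of 15 (BLUE): { 0; 1; 3/2; 25/16; 201/128; 805/512 | 403/256; 101/64; 51/32; 13/8; 7/4; 2 } ⇒ 1611/1024
edge 13 of 15 (RED): { 0; 1; 3/2; 25/16; 201/128; 805/512 | 1611/1024; 403/256; 101/64; 51/32; 13/8; 7/4; 2 } ⇒ 3221/2048
edge 14 of 15 (BLUE): { 0; 1; 3/2; 25/16; 201/128; 805/512; 3221/2048 | 1611/1024; 403/256; 101/64; 51/32; 13/8; 7/4; 2 } ⇒ 6443/4096
edge 15 of 15 (BLUE): { 0; 1; 3/2; 25/16; 201/128; 805/512; 3221/2048; 6443/4096 | 1611/1024; 403/256; 101/64; 51/32; 13/8; 7/4; 2 } ⇒ 12887/8192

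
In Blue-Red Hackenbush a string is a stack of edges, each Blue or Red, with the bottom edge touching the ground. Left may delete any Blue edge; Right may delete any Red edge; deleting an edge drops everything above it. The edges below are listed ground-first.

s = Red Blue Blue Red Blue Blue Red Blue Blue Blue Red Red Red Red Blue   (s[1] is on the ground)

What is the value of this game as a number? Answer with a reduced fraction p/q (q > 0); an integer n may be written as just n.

step 1: add Red to get R; options L={ — } R={ 0 } = -1
step 2: add Blue to get RB; options L={ -1 } R={ 0 } = -1/2
step 3: add Blue to get RBB; options L={ -1 -1/2 } R={ 0 } = -1/4
step 4: add Red to get RBBR; options L={ -1 -1/2 } R={ -1/4 0 } = -3/8
step 5: add Blue to get RBBRB; options L={ -1 -1/2 -3/8 } R={ -1/4 0 } = -5/16
step 6: add Blue to get RBBRBB; options L={ -1 -1/2 -3/8 -5/16 } R={ -1/4 0 } = -9/32
step 7: add Red to get RBBRBBR; options L={ -1 -1/2 -3/8 -5/16 } R={ -9/32 -1/4 0 } = -19/64
step 8: add Blue to get RBBRBBRB; options L={ -1 -1/2 -3/8 -5/16 -19/64 } R={ -9/32 -1/4 0 } = -37/128
step 9: add Blue to get RBBRBBRBB; options L={ -1 -1/2 -3/8 -5/16 -19/64 -37/128 } R={ -9/32 -1/4 0 } = -73/256
step 10: add Blue to get RBBRBBRBBB; options L={ -1 -1/2 -3/8 -5/16 -19/64 -37/128 -73/256 } R={ -9/32 -1/4 0 } = -145/512
step 11: add Red to get RBBRBBRBBBR; options L={ -1 -1/2 -3/8 -5/16 -19/64 -37/128 -73/256 } R={ -145/512 -9/32 -1/4 0 } = -291/1024
step 12: add Red to get RBBRBBRBBBRR; options L={ -1 -1/2 -3/8 -5/16 -19/64 -37/128 -73/256 } R={ -291/1024 -145/512 -9/32 -1/4 0 } = -583/2048
step 13: add Red to get RBBRBBRBBBRRR; options L={ -1 -1/2 -3/8 -5/16 -19/64 -37/128 -73/256 } R={ -583/2048 -291/1024 -145/512 -9/32 -1/4 0 } = -1167/4096
step 14: add Red to get RBBRBBRBBBRRRR; options L={ -1 -1/2 -3/8 -5/16 -19/64 -37/128 -73/256 } R={ -1167/4096 -583/2048 -291/1024 -145/512 -9/32 -1/4 0 } = -2335/8192
step 15: add Blue to get RBBRBBRBBBRRRRB; options L={ -1 -1/2 -3/8 -5/16 -19/64 -37/128 -73/256 -2335/8192 } R={ -1167/4096 -583/2048 -291/1024 -145/512 -9/32 -1/4 0 } = -4669/16384

-4669/16384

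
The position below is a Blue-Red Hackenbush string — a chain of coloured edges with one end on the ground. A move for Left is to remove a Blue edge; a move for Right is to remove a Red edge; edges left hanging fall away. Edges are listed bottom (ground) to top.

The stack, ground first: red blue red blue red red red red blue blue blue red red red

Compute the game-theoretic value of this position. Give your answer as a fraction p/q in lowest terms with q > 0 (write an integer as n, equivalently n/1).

-6031/8192

r: Left {  }, Right { 0 } ⇒ simplest -1
rb: Left { -1 }, Right { 0 } ⇒ simplest -1/2
rbr: Left { -1 }, Right { -1/2,0 } ⇒ simplest -3/4
rbrb: Left { -1,-3/4 }, Right { -1/2,0 } ⇒ simplest -5/8
rbrbr: Left { -1,-3/4 }, Right { -5/8,-1/2,0 } ⇒ simplest -11/16
rbrbrr: Left { -1,-3/4 }, Right { -11/16,-5/8,-1/2,0 } ⇒ simplest -23/32
rbrbrrr: Left { -1,-3/4 }, Right { -23/32,-11/16,-5/8,-1/2,0 } ⇒ simplest -47/64
rbrbrrrr: Left { -1,-3/4 }, Right { -47/64,-23/32,-11/16,-5/8,-1/2,0 } ⇒ simplest -95/128
rbrbrrrrb: Left { -1,-3/4,-95/128 }, Right { -47/64,-23/32,-11/16,-5/8,-1/2,0 } ⇒ simplest -189/256
rbrbrrrrbb: Left { -1,-3/4,-95/128,-189/256 }, Right { -47/64,-23/32,-11/16,-5/8,-1/2,0 } ⇒ simplest -377/512
rbrbrrrrbbb: Left { -1,-3/4,-95/128,-189/256,-377/512 }, Right { -47/64,-23/32,-11/16,-5/8,-1/2,0 } ⇒ simplest -753/1024
rbrbrrrrbbbr: Left { -1,-3/4,-95/128,-189/256,-377/512 }, Right { -753/1024,-47/64,-23/32,-11/16,-5/8,-1/2,0 } ⇒ simplest -1507/2048
rbrbrrrrbbbrr: Left { -1,-3/4,-95/128,-189/256,-377/512 }, Right { -1507/2048,-753/1024,-47/64,-23/32,-11/16,-5/8,-1/2,0 } ⇒ simplest -3015/4096
rbrbrrrrbbbrrr: Left { -1,-3/4,-95/128,-189/256,-377/512 }, Right { -3015/4096,-1507/2048,-753/1024,-47/64,-23/32,-11/16,-5/8,-1/2,0 } ⇒ simplest -6031/8192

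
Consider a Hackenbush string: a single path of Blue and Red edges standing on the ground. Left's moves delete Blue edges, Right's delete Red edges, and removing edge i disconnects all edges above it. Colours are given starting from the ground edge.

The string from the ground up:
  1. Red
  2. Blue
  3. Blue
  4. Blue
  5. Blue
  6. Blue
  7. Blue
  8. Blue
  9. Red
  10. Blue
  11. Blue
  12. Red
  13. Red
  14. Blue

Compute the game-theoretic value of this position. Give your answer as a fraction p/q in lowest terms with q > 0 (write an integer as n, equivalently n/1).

Recurse on prefixes of the 14-edge string Red Blue Blue Blue Blue Blue Blue Blue Red Blue Blue Red Red Blue:
1 of 14 · R · max L −∞ · min R 0 → -1
2 of 14 · RB · max L -1 · min R 0 → -1/2
3 of 14 · RBB · max L -1/2 · min R 0 → -1/4
4 of 14 · RBBB · max L -1/4 · min R 0 → -1/8
5 of 14 · RBBBB · max L -1/8 · min R 0 → -1/16
6 of 14 · RBBBBB · max L -1/16 · min R 0 → -1/32
7 of 14 · RBBBBBB · max L -1/32 · min R 0 → -1/64
8 of 14 · RBBBBBBB · max L -1/64 · min R 0 → -1/128
9 of 14 · RBBBBBBBR · max L -1/64 · min R -1/128 → -3/256
10 of 14 · RBBBBBBBRB · max L -3/256 · min R -1/128 → -5/512
11 of 14 · RBBBBBBBRBB · max L -5/512 · min R -1/128 → -9/1024
12 of 14 · RBBBBBBBRBBR · max L -5/512 · min R -9/1024 → -19/2048
13 of 14 · RBBBBBBBRBBRR · max L -5/512 · min R -19/2048 → -39/4096
14 of 14 · RBBBBBBBRBBRRB · max L -39/4096 · min R -19/2048 → -77/8192

-77/8192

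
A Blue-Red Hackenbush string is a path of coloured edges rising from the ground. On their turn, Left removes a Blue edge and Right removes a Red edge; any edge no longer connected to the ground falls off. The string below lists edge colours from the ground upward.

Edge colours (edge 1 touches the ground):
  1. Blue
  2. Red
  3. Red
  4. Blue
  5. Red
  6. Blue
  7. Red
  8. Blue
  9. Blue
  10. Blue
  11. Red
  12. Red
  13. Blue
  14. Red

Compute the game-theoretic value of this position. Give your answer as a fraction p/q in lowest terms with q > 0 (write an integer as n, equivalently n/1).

1 of 14 · B · max L 0 · min R +∞ => 1
2 of 14 · BR · max L 0 · min R 1 => 1/2
3 of 14 · BRR · max L 0 · min R 1/2 => 1/4
4 of 14 · BRRB · max L 1/4 · min R 1/2 => 3/8
5 of 14 · BRRBR · max L 1/4 · min R 3/8 => 5/16
6 of 14 · BRRBRB · max L 5/16 · min R 3/8 => 11/32
7 of 14 · BRRBRBR · max L 5/16 · min R 11/32 => 21/64
8 of 14 · BRRBRBRB · max L 21/64 · min R 11/32 => 43/128
9 of 14 · BRRBRBRBB · max L 43/128 · min R 11/32 => 87/256
10 of 14 · BRRBRBRBBB · max L 87/256 · min R 11/32 => 175/512
11 of 14 · BRRBRBRBBBR · max L 87/256 · min R 175/512 => 349/1024
12 of 14 · BRRBRBRBBBRR · max L 87/256 · min R 349/1024 => 697/2048
13 of 14 · BRRBRBRBBBRRB · max L 697/2048 · min R 349/1024 => 1395/4096
14 of 14 · BRRBRBRBBBRRBR · max L 697/2048 · min R 1395/4096 => 2789/8192

2789/8192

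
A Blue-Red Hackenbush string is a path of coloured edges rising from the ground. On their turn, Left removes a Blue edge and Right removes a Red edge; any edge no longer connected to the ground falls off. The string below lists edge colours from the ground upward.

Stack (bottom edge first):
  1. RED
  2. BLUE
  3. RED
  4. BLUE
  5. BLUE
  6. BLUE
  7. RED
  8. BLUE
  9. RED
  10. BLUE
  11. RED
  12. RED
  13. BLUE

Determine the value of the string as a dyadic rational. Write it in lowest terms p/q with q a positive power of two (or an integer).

v(R) = { (no moves) | 0 } gives -1
v(RB) = { -1 | 0 } gives -1/2
v(RBR) = { -1 | -1/2, 0 } gives -3/4
v(RBRB) = { -1, -3/4 | -1/2, 0 } gives -5/8
v(RBRBB) = { -1, -3/4, -5/8 | -1/2, 0 } gives -9/16
v(RBRBBB) = { -1, -3/4, -5/8, -9/16 | -1/2, 0 } gives -17/32
v(RBRBBBR) = { -1, -3/4, -5/8, -9/16 | -17/32, -1/2, 0 } gives -35/64
v(RBRBBBRB) = { -1, -3/4, -5/8, -9/16, -35/64 | -17/32, -1/2, 0 } gives -69/128
v(RBRBBBRBR) = { -1, -3/4, -5/8, -9/16, -35/64 | -69/128, -17/32, -1/2, 0 } gives -139/256
v(RBRBBBRBRB) = { -1, -3/4, -5/8, -9/16, -35/64, -139/256 | -69/128, -17/32, -1/2, 0 } gives -277/512
v(RBRBBBRBRBR) = { -1, -3/4, -5/8, -9/16, -35/64, -139/256 | -277/512, -69/128, -17/32, -1/2, 0 } gives -555/1024
v(RBRBBBRBRBRR) = { -1, -3/4, -5/8, -9/16, -35/64, -139/256 | -555/1024, -277/512, -69/128, -17/32, -1/2, 0 } gives -1111/2048
v(RBRBBBRBRBRRB) = { -1, -3/4, -5/8, -9/16, -35/64, -139/256, -1111/2048 | -555/1024, -277/512, -69/128, -17/32, -1/2, 0 } gives -2221/4096

-2221/4096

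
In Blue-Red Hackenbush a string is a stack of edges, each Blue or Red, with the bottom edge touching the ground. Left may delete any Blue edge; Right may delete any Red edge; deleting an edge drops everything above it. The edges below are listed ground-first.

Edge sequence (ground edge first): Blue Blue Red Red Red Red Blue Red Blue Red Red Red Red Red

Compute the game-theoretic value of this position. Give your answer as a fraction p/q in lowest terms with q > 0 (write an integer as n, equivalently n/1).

Recurse on prefixes of the 14-edge string Blue Blue Red Red Red Red Blue Red Blue Red Red Red Red Red:
B: Left { 0 }, Right { — } -> simplest 1
BB: Left { 0 1 }, Right { — } -> simplest 2
BBR: Left { 0 1 }, Right { 2 } -> simplest 3/2
BBRR: Left { 0 1 }, Right { 3/2 2 } -> simplest 5/4
BBRRR: Left { 0 1 }, Right { 5/4 3/2 2 } -> simplest 9/8
BBRRRR: Left { 0 1 }, Right { 9/8 5/4 3/2 2 } -> simplest 17/16
BBRRRRB: Left { 0 1 17/16 }, Right { 9/8 5/4 3/2 2 } -> simplest 35/32
BBRRRRBR: Left { 0 1 17/16 }, Right { 35/32 9/8 5/4 3/2 2 } -> simplest 69/64
BBRRRRBRB: Left { 0 1 17/16 69/64 }, Right { 35/32 9/8 5/4 3/2 2 } -> simplest 139/128
BBRRRRBRBR: Left { 0 1 17/16 69/64 }, Right { 139/128 35/32 9/8 5/4 3/2 2 } -> simplest 277/256
BBRRRRBRBRR: Left { 0 1 17/16 69/64 }, Right { 277/256 139/128 35/32 9/8 5/4 3/2 2 } -> simplest 553/512
BBRRRRBRBRRR: Left { 0 1 17/16 69/64 }, Right { 553/512 277/256 139/128 35/32 9/8 5/4 3/2 2 } -> simplest 1105/1024
BBRRRRBRBRRRR: Left { 0 1 17/16 69/64 }, Right { 1105/1024 553/512 277/256 139/128 35/32 9/8 5/4 3/2 2 } -> simplest 2209/2048
BBRRRRBRBRRRRR: Left { 0 1 17/16 69/64 }, Right { 2209/2048 1105/1024 553/512 277/256 139/128 35/32 9/8 5/4 3/2 2 } -> simplest 4417/4096

4417/4096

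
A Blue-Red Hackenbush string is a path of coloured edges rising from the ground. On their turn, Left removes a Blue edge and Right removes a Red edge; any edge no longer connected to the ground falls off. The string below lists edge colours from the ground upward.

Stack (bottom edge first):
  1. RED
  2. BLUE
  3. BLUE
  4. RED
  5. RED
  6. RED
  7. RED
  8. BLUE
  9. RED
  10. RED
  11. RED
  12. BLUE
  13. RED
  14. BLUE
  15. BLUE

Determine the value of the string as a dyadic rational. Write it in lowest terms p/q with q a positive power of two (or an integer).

Build v(s[:k]) for k = 1..15, string s = RED BLUE BLUE RED RED RED RED BLUE RED RED RED BLUE RED BLUE BLUE.
edge 1 of 15 (RED): { — | 0 } so -1
edge 2 of 15 (BLUE): { -1 | 0 } so -1/2
edge 3 of 15 (BLUE): { -1; -1/2 | 0 } so -1/4
edge 4 of 15 (RED): { -1; -1/2 | -1/4; 0 } so -3/8
edge 5 of 15 (RED): { -1; -1/2 | -3/8; -1/4; 0 } so -7/16
edge 6 of 15 (RED): { -1; -1/2 | -7/16; -3/8; -1/4; 0 } so -15/32
edge 7 of 15 (RED): { -1; -1/2 | -15/32; -7/16; -3/8; -1/4; 0 } so -31/64
edge 8 of 15 (BLUE): { -1; -1/2; -31/64 | -15/32; -7/16; -3/8; -1/4; 0 } so -61/128
edge 9 of 15 (RED): { -1; -1/2; -31/64 | -61/128; -15/32; -7/16; -3/8; -1/4; 0 } so -123/256
edge 10 of 15 (RED): { -1; -1/2; -31/64 | -123/256; -61/128; -15/32; -7/16; -3/8; -1/4; 0 } so -247/512
edge 11 of 15 (RED): { -1; -1/2; -31/64 | -247/512; -123/256; -61/128; -15/32; -7/16; -3/8; -1/4; 0 } so -495/1024
edge 12 of 15 (BLUE): { -1; -1/2; -31/64; -495/1024 | -247/512; -123/256; -61/128; -15/32; -7/16; -3/8; -1/4; 0 } so -989/2048
edge 13 of 15 (RED): { -1; -1/2; -31/64; -495/1024 | -989/2048; -247/512; -123/256; -61/128; -15/32; -7/16; -3/8; -1/4; 0 } so -1979/4096
edge 14 of 15 (BLUE): { -1; -1/2; -31/64; -495/1024; -1979/4096 | -989/2048; -247/512; -123/256; -61/128; -15/32; -7/16; -3/8; -1/4; 0 } so -3957/8192
edge 15 of 15 (BLUE): { -1; -1/2; -31/64; -495/1024; -1979/4096; -3957/8192 | -989/2048; -247/512; -123/256; -61/128; -15/32; -7/16; -3/8; -1/4; 0 } so -7913/16384

-7913/16384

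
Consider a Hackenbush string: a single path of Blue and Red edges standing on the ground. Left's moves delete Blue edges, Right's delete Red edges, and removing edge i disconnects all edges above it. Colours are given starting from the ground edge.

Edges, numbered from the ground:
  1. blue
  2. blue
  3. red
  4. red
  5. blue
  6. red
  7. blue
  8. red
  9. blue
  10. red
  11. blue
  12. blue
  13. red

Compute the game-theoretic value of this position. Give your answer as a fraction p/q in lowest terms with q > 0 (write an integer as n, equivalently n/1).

v(b) = { 0 | — } — 1
v(bb) = { 0, 1 | — } — 2
v(bbr) = { 0, 1 | 2 } — 3/2
v(bbrr) = { 0, 1 | 3/2, 2 } — 5/4
v(bbrrb) = { 0, 1, 5/4 | 3/2, 2 } — 11/8
v(bbrrbr) = { 0, 1, 5/4 | 11/8, 3/2, 2 } — 21/16
v(bbrrbrb) = { 0, 1, 5/4, 21/16 | 11/8, 3/2, 2 } — 43/32
v(bbrrbrbr) = { 0, 1, 5/4, 21/16 | 43/32, 11/8, 3/2, 2 } — 85/64
v(bbrrbrbrb) = { 0, 1, 5/4, 21/16, 85/64 | 43/32, 11/8, 3/2, 2 } — 171/128
v(bbrrbrbrbr) = { 0, 1, 5/4, 21/16, 85/64 | 171/128, 43/32, 11/8, 3/2, 2 } — 341/256
v(bbrrbrbrbrb) = { 0, 1, 5/4, 21/16, 85/64, 341/256 | 171/128, 43/32, 11/8, 3/2, 2 } — 683/512
v(bbrrbrbrbrbb) = { 0, 1, 5/4, 21/16, 85/64, 341/256, 683/512 | 171/128, 43/32, 11/8, 3/2, 2 } — 1367/1024
v(bbrrbrbrbrbbr) = { 0, 1, 5/4, 21/16, 85/64, 341/256, 683/512 | 1367/1024, 171/128, 43/32, 11/8, 3/2, 2 } — 2733/2048

2733/2048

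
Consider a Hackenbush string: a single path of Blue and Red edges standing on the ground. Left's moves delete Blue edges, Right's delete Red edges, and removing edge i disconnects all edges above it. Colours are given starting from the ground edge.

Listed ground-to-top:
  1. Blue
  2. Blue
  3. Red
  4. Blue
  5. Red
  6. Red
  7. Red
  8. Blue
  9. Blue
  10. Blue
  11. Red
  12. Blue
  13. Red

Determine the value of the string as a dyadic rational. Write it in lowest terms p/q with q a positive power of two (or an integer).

Prefix values for Blue Blue Red Blue Red Red Red Blue Blue Blue Red Blue Red via {L|R} + simplicity:
value_1 [B]  L=[0]  R=[·]  gives 1
value_2 [BB]  L=[0; 1]  R=[·]  gives 2
value_3 [BBR]  L=[0; 1]  R=[2]  gives 3/2
value_4 [BBRB]  L=[0; 1; 3/2]  R=[2]  gives 7/4
value_5 [BBRBR]  L=[0; 1; 3/2]  R=[7/4; 2]  gives 13/8
value_6 [BBRBRR]  L=[0; 1; 3/2]  R=[13/8; 7/4; 2]  gives 25/16
value_7 [BBRBRRR]  L=[0; 1; 3/2]  R=[25/16; 13/8; 7/4; 2]  gives 49/32
value_8 [BBRBRRRB]  L=[0; 1; 3/2; 49/32]  R=[25/16; 13/8; 7/4; 2]  gives 99/64
value_9 [BBRBRRRBB]  L=[0; 1; 3/2; 49/32; 99/64]  R=[25/16; 13/8; 7/4; 2]  gives 199/128
value_10 [BBRBRRRBBB]  L=[0; 1; 3/2; 49/32; 99/64; 199/128]  R=[25/16; 13/8; 7/4; 2]  gives 399/256
value_11 [BBRBRRRBBBR]  L=[0; 1; 3/2; 49/32; 99/64; 199/128]  R=[399/256; 25/16; 13/8; 7/4; 2]  gives 797/512
value_12 [BBRBRRRBBBRB]  L=[0; 1; 3/2; 49/32; 99/64; 199/128; 797/512]  R=[399/256; 25/16; 13/8; 7/4; 2]  gives 1595/1024
value_13 [BBRBRRRBBBRBR]  L=[0; 1; 3/2; 49/32; 99/64; 199/128; 797/512]  R=[1595/1024; 399/256; 25/16; 13/8; 7/4; 2]  gives 3189/2048

3189/2048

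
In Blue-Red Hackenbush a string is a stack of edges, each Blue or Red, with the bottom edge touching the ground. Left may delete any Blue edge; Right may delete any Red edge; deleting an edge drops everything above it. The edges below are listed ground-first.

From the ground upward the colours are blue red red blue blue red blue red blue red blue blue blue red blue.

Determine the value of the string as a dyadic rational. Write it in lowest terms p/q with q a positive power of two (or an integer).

6843/16384

v_1 [b]  L=[0]  R=[—]  gives 1
v_2 [br]  L=[0]  R=[1]  gives 1/2
v_3 [brr]  L=[0]  R=[1/2,1]  gives 1/4
v_4 [brrb]  L=[0,1/4]  R=[1/2,1]  gives 3/8
v_5 [brrbb]  L=[0,1/4,3/8]  R=[1/2,1]  gives 7/16
v_6 [brrbbr]  L=[0,1/4,3/8]  R=[7/16,1/2,1]  gives 13/32
v_7 [brrbbrb]  L=[0,1/4,3/8,13/32]  R=[7/16,1/2,1]  gives 27/64
v_8 [brrbbrbr]  L=[0,1/4,3/8,13/32]  R=[27/64,7/16,1/2,1]  gives 53/128
v_9 [brrbbrbrb]  L=[0,1/4,3/8,13/32,53/128]  R=[27/64,7/16,1/2,1]  gives 107/256
v_10 [brrbbrbrbr]  L=[0,1/4,3/8,13/32,53/128]  R=[107/256,27/64,7/16,1/2,1]  gives 213/512
v_11 [brrbbrbrbrb]  L=[0,1/4,3/8,13/32,53/128,213/512]  R=[107/256,27/64,7/16,1/2,1]  gives 427/1024
v_12 [brrbbrbrbrbb]  L=[0,1/4,3/8,13/32,53/128,213/512,427/1024]  R=[107/256,27/64,7/16,1/2,1]  gives 855/2048
v_13 [brrbbrbrbrbbb]  L=[0,1/4,3/8,13/32,53/128,213/512,427/1024,855/2048]  R=[107/256,27/64,7/16,1/2,1]  gives 1711/4096
v_14 [brrbbrbrbrbbbr]  L=[0,1/4,3/8,13/32,53/128,213/512,427/1024,855/2048]  R=[1711/4096,107/256,27/64,7/16,1/2,1]  gives 3421/8192
v_15 [brrbbrbrbrbbbrb]  L=[0,1/4,3/8,13/32,53/128,213/512,427/1024,855/2048,3421/8192]  R=[1711/4096,107/256,27/64,7/16,1/2,1]  gives 6843/16384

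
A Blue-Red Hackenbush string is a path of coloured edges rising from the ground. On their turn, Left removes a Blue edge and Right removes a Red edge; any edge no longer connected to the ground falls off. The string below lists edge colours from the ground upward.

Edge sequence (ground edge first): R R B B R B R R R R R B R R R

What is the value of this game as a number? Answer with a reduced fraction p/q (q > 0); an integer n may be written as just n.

-11247/8192

R: Left { (no moves) }, Right { 0 } — simplest -1
RR: Left { (no moves) }, Right { -1 0 } — simplest -2
RRB: Left { -2 }, Right { -1 0 } — simplest -3/2
RRBB: Left { -2 -3/2 }, Right { -1 0 } — simplest -5/4
RRBBR: Left { -2 -3/2 }, Right { -5/4 -1 0 } — simplest -11/8
RRBBRB: Left { -2 -3/2 -11/8 }, Right { -5/4 -1 0 } — simplest -21/16
RRBBRBR: Left { -2 -3/2 -11/8 }, Right { -21/16 -5/4 -1 0 } — simplest -43/32
RRBBRBRR: Left { -2 -3/2 -11/8 }, Right { -43/32 -21/16 -5/4 -1 0 } — simplest -87/64
RRBBRBRRR: Left { -2 -3/2 -11/8 }, Right { -87/64 -43/32 -21/16 -5/4 -1 0 } — simplest -175/128
RRBBRBRRRR: Left { -2 -3/2 -11/8 }, Right { -175/128 -87/64 -43/32 -21/16 -5/4 -1 0 } — simplest -351/256
RRBBRBRRRRR: Left { -2 -3/2 -11/8 }, Right { -351/256 -175/128 -87/64 -43/32 -21/16 -5/4 -1 0 } — simplest -703/512
RRBBRBRRRRRB: Left { -2 -3/2 -11/8 -703/512 }, Right { -351/256 -175/128 -87/64 -43/32 -21/16 -5/4 -1 0 } — simplest -1405/1024
RRBBRBRRRRRBR: Left { -2 -3/2 -11/8 -703/512 }, Right { -1405/1024 -351/256 -175/128 -87/64 -43/32 -21/16 -5/4 -1 0 } — simplest -2811/2048
RRBBRBRRRRRBRR: Left { -2 -3/2 -11/8 -703/512 }, Right { -2811/2048 -1405/1024 -351/256 -175/128 -87/64 -43/32 -21/16 -5/4 -1 0 } — simplest -5623/4096
RRBBRBRRRRRBRRR: Left { -2 -3/2 -11/8 -703/512 }, Right { -5623/4096 -2811/2048 -1405/1024 -351/256 -175/128 -87/64 -43/32 -21/16 -5/4 -1 0 } — simplest -11247/8192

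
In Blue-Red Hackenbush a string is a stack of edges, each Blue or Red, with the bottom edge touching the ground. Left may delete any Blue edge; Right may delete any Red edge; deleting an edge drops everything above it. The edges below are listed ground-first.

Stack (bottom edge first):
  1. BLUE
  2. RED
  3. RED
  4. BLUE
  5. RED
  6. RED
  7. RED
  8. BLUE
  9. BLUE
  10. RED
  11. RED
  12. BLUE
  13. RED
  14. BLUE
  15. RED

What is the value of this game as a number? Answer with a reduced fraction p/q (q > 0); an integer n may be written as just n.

Recurse on prefixes of the 15-edge string BLUE RED RED BLUE RED RED RED BLUE BLUE RED RED BLUE RED BLUE RED:
value(B) = { 0 | (no moves) } → 1
value(BR) = { 0 | 1 } → 1/2
value(BRR) = { 0 | 1/2,1 } → 1/4
value(BRRB) = { 0,1/4 | 1/2,1 } → 3/8
value(BRRBR) = { 0,1/4 | 3/8,1/2,1 } → 5/16
value(BRRBRR) = { 0,1/4 | 5/16,3/8,1/2,1 } → 9/32
value(BRRBRRR) = { 0,1/4 | 9/32,5/16,3/8,1/2,1 } → 17/64
value(BRRBRRRB) = { 0,1/4,17/64 | 9/32,5/16,3/8,1/2,1 } → 35/128
value(BRRBRRRBB) = { 0,1/4,17/64,35/128 | 9/32,5/16,3/8,1/2,1 } → 71/256
value(BRRBRRRBBR) = { 0,1/4,17/64,35/128 | 71/256,9/32,5/16,3/8,1/2,1 } → 141/512
value(BRRBRRRBBRR) = { 0,1/4,17/64,35/128 | 141/512,71/256,9/32,5/16,3/8,1/2,1 } → 281/1024
value(BRRBRRRBBRRB) = { 0,1/4,17/64,35/128,281/1024 | 141/512,71/256,9/32,5/16,3/8,1/2,1 } → 563/2048
value(BRRBRRRBBRRBR) = { 0,1/4,17/64,35/128,281/1024 | 563/2048,141/512,71/256,9/32,5/16,3/8,1/2,1 } → 1125/4096
value(BRRBRRRBBRRBRB) = { 0,1/4,17/64,35/128,281/1024,1125/4096 | 563/2048,141/512,71/256,9/32,5/16,3/8,1/2,1 } → 2251/8192
value(BRRBRRRBBRRBRBR) = { 0,1/4,17/64,35/128,281/1024,1125/4096 | 2251/8192,563/2048,141/512,71/256,9/32,5/16,3/8,1/2,1 } → 4501/16384

4501/16384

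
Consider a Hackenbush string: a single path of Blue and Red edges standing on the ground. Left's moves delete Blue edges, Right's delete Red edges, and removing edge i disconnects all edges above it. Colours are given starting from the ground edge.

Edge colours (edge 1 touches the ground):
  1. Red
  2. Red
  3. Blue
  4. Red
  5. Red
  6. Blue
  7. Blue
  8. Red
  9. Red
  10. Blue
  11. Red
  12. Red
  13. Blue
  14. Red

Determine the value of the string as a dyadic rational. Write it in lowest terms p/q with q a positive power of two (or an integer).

-7387/4096

R: Left { — }, Right { 0 } ⇒ simplest -1
RR: Left { — }, Right { -1; 0 } ⇒ simplest -2
RRB: Left { -2 }, Right { -1; 0 } ⇒ simplest -3/2
RRBR: Left { -2 }, Right { -3/2; -1; 0 } ⇒ simplest -7/4
RRBRR: Left { -2 }, Right { -7/4; -3/2; -1; 0 } ⇒ simplest -15/8
RRBRRB: Left { -2; -15/8 }, Right { -7/4; -3/2; -1; 0 } ⇒ simplest -29/16
RRBRRBB: Left { -2; -15/8; -29/16 }, Right { -7/4; -3/2; -1; 0 } ⇒ simplest -57/32
RRBRRBBR: Left { -2; -15/8; -29/16 }, Right { -57/32; -7/4; -3/2; -1; 0 } ⇒ simplest -115/64
RRBRRBBRR: Left { -2; -15/8; -29/16 }, Right { -115/64; -57/32; -7/4; -3/2; -1; 0 } ⇒ simplest -231/128
RRBRRBBRRB: Left { -2; -15/8; -29/16; -231/128 }, Right { -115/64; -57/32; -7/4; -3/2; -1; 0 } ⇒ simplest -461/256
RRBRRBBRRBR: Left { -2; -15/8; -29/16; -231/128 }, Right { -461/256; -115/64; -57/32; -7/4; -3/2; -1; 0 } ⇒ simplest -923/512
RRBRRBBRRBRR: Left { -2; -15/8; -29/16; -231/128 }, Right { -923/512; -461/256; -115/64; -57/32; -7/4; -3/2; -1; 0 } ⇒ simplest -1847/1024
RRBRRBBRRBRRB: Left { -2; -15/8; -29/16; -231/128; -1847/1024 }, Right { -923/512; -461/256; -115/64; -57/32; -7/4; -3/2; -1; 0 } ⇒ simplest -3693/2048
RRBRRBBRRBRRBR: Left { -2; -15/8; -29/16; -231/128; -1847/1024 }, Right { -3693/2048; -923/512; -461/256; -115/64; -57/32; -7/4; -3/2; -1; 0 } ⇒ simplest -7387/4096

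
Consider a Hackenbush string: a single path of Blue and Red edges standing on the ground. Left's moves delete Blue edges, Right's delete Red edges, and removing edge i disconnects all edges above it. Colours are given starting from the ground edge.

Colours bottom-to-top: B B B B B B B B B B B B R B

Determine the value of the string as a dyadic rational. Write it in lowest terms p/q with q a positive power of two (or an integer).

47/4

1 of 14 · B · max L 0 · min R +∞ → 1
2 of 14 · BB · max L 1 · min R +∞ → 2
3 of 14 · BBB · max L 2 · min R +∞ → 3
4 of 14 · BBBB · max L 3 · min R +∞ → 4
5 of 14 · BBBBB · max L 4 · min R +∞ → 5
6 of 14 · BBBBBB · max L 5 · min R +∞ → 6
7 of 14 · BBBBBBB · max L 6 · min R +∞ → 7
8 of 14 · BBBBBBBB · max L 7 · min R +∞ → 8
9 of 14 · BBBBBBBBB · max L 8 · min R +∞ → 9
10 of 14 · BBBBBBBBBB · max L 9 · min R +∞ → 10
11 of 14 · BBBBBBBBBBB · max L 10 · min R +∞ → 11
12 of 14 · BBBBBBBBBBBB · max L 11 · min R +∞ → 12
13 of 14 · BBBBBBBBBBBBR · max L 11 · min R 12 → 23/2
14 of 14 · BBBBBBBBBBBBRB · max L 23/2 · min R 12 → 47/4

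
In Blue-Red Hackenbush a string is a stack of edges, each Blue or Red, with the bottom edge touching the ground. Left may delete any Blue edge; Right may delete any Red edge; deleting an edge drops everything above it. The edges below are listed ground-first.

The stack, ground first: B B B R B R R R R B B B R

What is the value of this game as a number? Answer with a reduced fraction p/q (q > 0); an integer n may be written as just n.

Build v(s[:k]) for k = 1..13, string s = B B B R B R R R R B B B R.
edge 1 of 13 (B): { 0 | none } gives 1
edge 2 of 13 (B): { 0,1 | none } gives 2
edge 3 of 13 (B): { 0,1,2 | none } gives 3
edge 4 of 13 (R): { 0,1,2 | 3 } gives 5/2
edge 5 of 13 (B): { 0,1,2,5/2 | 3 } gives 11/4
edge 6 of 13 (R): { 0,1,2,5/2 | 11/4,3 } gives 21/8
edge 7 of 13 (R): { 0,1,2,5/2 | 21/8,11/4,3 } gives 41/16
edge 8 of 13 (R): { 0,1,2,5/2 | 41/16,21/8,11/4,3 } gives 81/32
edge 9 of 13 (R): { 0,1,2,5/2 | 81/32,41/16,21/8,11/4,3 } gives 161/64
edge 10 of 13 (B): { 0,1,2,5/2,161/64 | 81/32,41/16,21/8,11/4,3 } gives 323/128
edge 11 of 13 (B): { 0,1,2,5/2,161/64,323/128 | 81/32,41/16,21/8,11/4,3 } gives 647/256
edge 12 of 13 (B): { 0,1,2,5/2,161/64,323/128,647/256 | 81/32,41/16,21/8,11/4,3 } gives 1295/512
edge 13 of 13 (R): { 0,1,2,5/2,161/64,323/128,647/256 | 1295/512,81/32,41/16,21/8,11/4,3 } gives 2589/1024

2589/1024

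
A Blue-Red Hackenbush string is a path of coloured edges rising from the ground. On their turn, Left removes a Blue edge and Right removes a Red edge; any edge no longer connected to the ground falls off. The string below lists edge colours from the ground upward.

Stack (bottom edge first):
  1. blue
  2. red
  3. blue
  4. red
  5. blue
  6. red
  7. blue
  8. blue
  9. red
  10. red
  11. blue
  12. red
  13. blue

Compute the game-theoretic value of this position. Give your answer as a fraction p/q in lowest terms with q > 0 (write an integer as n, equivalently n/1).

2763/4096

G(b) = { 0 | ∅ } ⇒ 1
G(br) = { 0 | 1 } ⇒ 1/2
G(brb) = { 0; 1/2 | 1 } ⇒ 3/4
G(brbr) = { 0; 1/2 | 3/4; 1 } ⇒ 5/8
G(brbrb) = { 0; 1/2; 5/8 | 3/4; 1 } ⇒ 11/16
G(brbrbr) = { 0; 1/2; 5/8 | 11/16; 3/4; 1 } ⇒ 21/32
G(brbrbrb) = { 0; 1/2; 5/8; 21/32 | 11/16; 3/4; 1 } ⇒ 43/64
G(brbrbrbb) = { 0; 1/2; 5/8; 21/32; 43/64 | 11/16; 3/4; 1 } ⇒ 87/128
G(brbrbrbbr) = { 0; 1/2; 5/8; 21/32; 43/64 | 87/128; 11/16; 3/4; 1 } ⇒ 173/256
G(brbrbrbbrr) = { 0; 1/2; 5/8; 21/32; 43/64 | 173/256; 87/128; 11/16; 3/4; 1 } ⇒ 345/512
G(brbrbrbbrrb) = { 0; 1/2; 5/8; 21/32; 43/64; 345/512 | 173/256; 87/128; 11/16; 3/4; 1 } ⇒ 691/1024
G(brbrbrbbrrbr) = { 0; 1/2; 5/8; 21/32; 43/64; 345/512 | 691/1024; 173/256; 87/128; 11/16; 3/4; 1 } ⇒ 1381/2048
G(brbrbrbbrrbrb) = { 0; 1/2; 5/8; 21/32; 43/64; 345/512; 1381/2048 | 691/1024; 173/256; 87/128; 11/16; 3/4; 1 } ⇒ 2763/4096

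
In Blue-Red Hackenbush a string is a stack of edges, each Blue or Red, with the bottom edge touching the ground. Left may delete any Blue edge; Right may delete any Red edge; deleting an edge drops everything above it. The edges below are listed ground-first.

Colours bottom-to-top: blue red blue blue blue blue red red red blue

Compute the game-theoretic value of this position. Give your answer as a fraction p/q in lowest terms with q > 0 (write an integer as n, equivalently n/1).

Recurse on prefixes of the 10-edge string blue red blue blue blue blue red red red blue:
1 of 10 · b · max L 0 · min R +∞ gives 1
2 of 10 · br · max L 0 · min R 1 gives 1/2
3 of 10 · brb · max L 1/2 · min R 1 gives 3/4
4 of 10 · brbb · max L 3/4 · min R 1 gives 7/8
5 of 10 · brbbb · max L 7/8 · min R 1 gives 15/16
6 of 10 · brbbbb · max L 15/16 · min R 1 gives 31/32
7 of 10 · brbbbbr · max L 15/16 · min R 31/32 gives 61/64
8 of 10 · brbbbbrr · max L 15/16 · min R 61/64 gives 121/128
9 of 10 · brbbbbrrr · max L 15/16 · min R 121/128 gives 241/256
10 of 10 · brbbbbrrrb · max L 241/256 · min R 121/128 gives 483/512

483/512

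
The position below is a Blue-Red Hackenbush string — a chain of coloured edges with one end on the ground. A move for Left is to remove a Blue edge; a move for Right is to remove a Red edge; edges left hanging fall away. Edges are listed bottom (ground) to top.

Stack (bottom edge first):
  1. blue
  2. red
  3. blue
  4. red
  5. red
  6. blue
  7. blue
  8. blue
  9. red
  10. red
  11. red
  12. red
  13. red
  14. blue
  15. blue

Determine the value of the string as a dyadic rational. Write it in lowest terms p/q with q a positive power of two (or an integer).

9991/16384

value_1 [b]  L=[0]  R=[(no moves)]  so 1
value_2 [br]  L=[0]  R=[1]  so 1/2
value_3 [brb]  L=[0; 1/2]  R=[1]  so 3/4
value_4 [brbr]  L=[0; 1/2]  R=[3/4; 1]  so 5/8
value_5 [brbrr]  L=[0; 1/2]  R=[5/8; 3/4; 1]  so 9/16
value_6 [brbrrb]  L=[0; 1/2; 9/16]  R=[5/8; 3/4; 1]  so 19/32
value_7 [brbrrbb]  L=[0; 1/2; 9/16; 19/32]  R=[5/8; 3/4; 1]  so 39/64
value_8 [brbrrbbb]  L=[0; 1/2; 9/16; 19/32; 39/64]  R=[5/8; 3/4; 1]  so 79/128
value_9 [brbrrbbbr]  L=[0; 1/2; 9/16; 19/32; 39/64]  R=[79/128; 5/8; 3/4; 1]  so 157/256
value_10 [brbrrbbbrr]  L=[0; 1/2; 9/16; 19/32; 39/64]  R=[157/256; 79/128; 5/8; 3/4; 1]  so 313/512
value_11 [brbrrbbbrrr]  L=[0; 1/2; 9/16; 19/32; 39/64]  R=[313/512; 157/256; 79/128; 5/8; 3/4; 1]  so 625/1024
value_12 [brbrrbbbrrrr]  L=[0; 1/2; 9/16; 19/32; 39/64]  R=[625/1024; 313/512; 157/256; 79/128; 5/8; 3/4; 1]  so 1249/2048
value_13 [brbrrbbbrrrrr]  L=[0; 1/2; 9/16; 19/32; 39/64]  R=[1249/2048; 625/1024; 313/512; 157/256; 79/128; 5/8; 3/4; 1]  so 2497/4096
value_14 [brbrrbbbrrrrrb]  L=[0; 1/2; 9/16; 19/32; 39/64; 2497/4096]  R=[1249/2048; 625/1024; 313/512; 157/256; 79/128; 5/8; 3/4; 1]  so 4995/8192
value_15 [brbrrbbbrrrrrbb]  L=[0; 1/2; 9/16; 19/32; 39/64; 2497/4096; 4995/8192]  R=[1249/2048; 625/1024; 313/512; 157/256; 79/128; 5/8; 3/4; 1]  so 9991/16384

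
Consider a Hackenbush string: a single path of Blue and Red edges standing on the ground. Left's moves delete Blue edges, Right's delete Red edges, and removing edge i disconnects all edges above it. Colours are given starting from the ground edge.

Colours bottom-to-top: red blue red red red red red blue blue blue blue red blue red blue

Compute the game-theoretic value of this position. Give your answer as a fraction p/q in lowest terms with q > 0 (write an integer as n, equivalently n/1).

r: Left { (no moves) }, Right { 0 } -> simplest -1
rb: Left { -1 }, Right { 0 } -> simplest -1/2
rbr: Left { -1 }, Right { -1/2; 0 } -> simplest -3/4
rbrr: Left { -1 }, Right { -3/4; -1/2; 0 } -> simplest -7/8
rbrrr: Left { -1 }, Right { -7/8; -3/4; -1/2; 0 } -> simplest -15/16
rbrrrr: Left { -1 }, Right { -15/16; -7/8; -3/4; -1/2; 0 } -> simplest -31/32
rbrrrrr: Left { -1 }, Right { -31/32; -15/16; -7/8; -3/4; -1/2; 0 } -> simplest -63/64
rbrrrrrb: Left { -1; -63/64 }, Right { -31/32; -15/16; -7/8; -3/4; -1/2; 0 } -> simplest -125/128
rbrrrrrbb: Left { -1; -63/64; -125/128 }, Right { -31/32; -15/16; -7/8; -3/4; -1/2; 0 } -> simplest -249/256
rbrrrrrbbb: Left { -1; -63/64; -125/128; -249/256 }, Right { -31/32; -15/16; -7/8; -3/4; -1/2; 0 } -> simplest -497/512
rbrrrrrbbbb: Left { -1; -63/64; -125/128; -249/256; -497/512 }, Right { -31/32; -15/16; -7/8; -3/4; -1/2; 0 } -> simplest -993/1024
rbrrrrrbbbbr: Left { -1; -63/64; -125/128; -249/256; -497/512 }, Right { -993/1024; -31/32; -15/16; -7/8; -3/4; -1/2; 0 } -> simplest -1987/2048
rbrrrrrbbbbrb: Left { -1; -63/64; -125/128; -249/256; -497/512; -1987/2048 }, Right { -993/1024; -31/32; -15/16; -7/8; -3/4; -1/2; 0 } -> simplest -3973/4096
rbrrrrrbbbbrbr: Left { -1; -63/64; -125/128; -249/256; -497/512; -1987/2048 }, Right { -3973/4096; -993/1024; -31/32; -15/16; -7/8; -3/4; -1/2; 0 } -> simplest -7947/8192
rbrrrrrbbbbrbrb: Left { -1; -63/64; -125/128; -249/256; -497/512; -1987/2048; -7947/8192 }, Right { -3973/4096; -993/1024; -31/32; -15/16; -7/8; -3/4; -1/2; 0 } -> simplest -15893/16384

-15893/16384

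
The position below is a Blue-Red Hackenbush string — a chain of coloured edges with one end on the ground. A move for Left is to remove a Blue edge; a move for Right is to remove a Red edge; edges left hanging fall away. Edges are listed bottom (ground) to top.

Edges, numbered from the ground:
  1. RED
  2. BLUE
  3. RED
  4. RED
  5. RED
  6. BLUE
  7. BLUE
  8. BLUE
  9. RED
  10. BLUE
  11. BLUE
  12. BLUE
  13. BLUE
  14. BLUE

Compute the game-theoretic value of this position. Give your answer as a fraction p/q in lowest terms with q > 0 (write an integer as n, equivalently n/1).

-7233/8192

edge 1 of 14 (RED): { — | 0 } -> -1
edge 2 of 14 (BLUE): { -1 | 0 } -> -1/2
edge 3 of 14 (RED): { -1 | -1/2; 0 } -> -3/4
edge 4 of 14 (RED): { -1 | -3/4; -1/2; 0 } -> -7/8
edge 5 of 14 (RED): { -1 | -7/8; -3/4; -1/2; 0 } -> -15/16
edge 6 of 14 (BLUE): { -1; -15/16 | -7/8; -3/4; -1/2; 0 } -> -29/32
edge 7 of 14 (BLUE): { -1; -15/16; -29/32 | -7/8; -3/4; -1/2; 0 } -> -57/64
edge 8 of 14 (BLUE): { -1; -15/16; -29/32; -57/64 | -7/8; -3/4; -1/2; 0 } -> -113/128
edge 9 of 14 (RED): { -1; -15/16; -29/32; -57/64 | -113/128; -7/8; -3/4; -1/2; 0 } -> -227/256
edge 10 of 14 (BLUE): { -1; -15/16; -29/32; -57/64; -227/256 | -113/128; -7/8; -3/4; -1/2; 0 } -> -453/512
edge 11 of 14 (BLUE): { -1; -15/16; -29/32; -57/64; -227/256; -453/512 | -113/128; -7/8; -3/4; -1/2; 0 } -> -905/1024
edge 12 of 14 (BLUE): { -1; -15/16; -29/32; -57/64; -227/256; -453/512; -905/1024 | -113/128; -7/8; -3/4; -1/2; 0 } -> -1809/2048
edge 13 of 14 (BLUE): { -1; -15/16; -29/32; -57/64; -227/256; -453/512; -905/1024; -1809/2048 | -113/128; -7/8; -3/4; -1/2; 0 } -> -3617/4096
edge 14 of 14 (BLUE): { -1; -15/16; -29/32; -57/64; -227/256; -453/512; -905/1024; -1809/2048; -3617/4096 | -113/128; -7/8; -3/4; -1/2; 0 } -> -7233/8192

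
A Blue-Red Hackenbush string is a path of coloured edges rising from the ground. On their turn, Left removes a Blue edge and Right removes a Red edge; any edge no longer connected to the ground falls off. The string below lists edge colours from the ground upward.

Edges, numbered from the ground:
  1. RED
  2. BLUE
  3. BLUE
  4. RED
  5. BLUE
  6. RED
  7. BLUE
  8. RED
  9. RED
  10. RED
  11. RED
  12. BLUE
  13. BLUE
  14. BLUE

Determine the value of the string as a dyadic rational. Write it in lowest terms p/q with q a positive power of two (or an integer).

Build value(s[:k]) for k = 1..14, string s = RED BLUE BLUE RED BLUE RED BLUE RED RED RED RED BLUE BLUE BLUE.
1 of 14 · R · max L −∞ · min R 0 gives -1
2 of 14 · RB · max L -1 · min R 0 gives -1/2
3 of 14 · RBB · max L -1/2 · min R 0 gives -1/4
4 of 14 · RBBR · max L -1/2 · min R -1/4 gives -3/8
5 of 14 · RBBRB · max L -3/8 · min R -1/4 gives -5/16
6 of 14 · RBBRBR · max L -3/8 · min R -5/16 gives -11/32
7 of 14 · RBBRBRB · max L -11/32 · min R -5/16 gives -21/64
8 of 14 · RBBRBRBR · max L -11/32 · min R -21/64 gives -43/128
9 of 14 · RBBRBRBRR · max L -11/32 · min R -43/128 gives -87/256
10 of 14 · RBBRBRBRRR · max L -11/32 · min R -87/256 gives -175/512
11 of 14 · RBBRBRBRRRR · max L -11/32 · min R -175/512 gives -351/1024
12 of 14 · RBBRBRBRRRRB · max L -351/1024 · min R -175/512 gives -701/2048
13 of 14 · RBBRBRBRRRRBB · max L -701/2048 · min R -175/512 gives -1401/4096
14 of 14 · RBBRBRBRRRRBBB · max L -1401/4096 · min R -175/512 gives -2801/8192

-2801/8192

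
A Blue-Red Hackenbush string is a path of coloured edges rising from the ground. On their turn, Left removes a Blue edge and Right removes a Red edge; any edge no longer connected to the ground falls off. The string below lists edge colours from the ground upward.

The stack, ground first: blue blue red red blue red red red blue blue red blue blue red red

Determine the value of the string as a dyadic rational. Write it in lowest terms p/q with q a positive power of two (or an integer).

edge 1 of 15 (blue): { 0 | — } gives 1
edge 2 of 15 (blue): { 0, 1 | — } gives 2
edge 3 of 15 (red): { 0, 1 | 2 } gives 3/2
edge 4 of 15 (red): { 0, 1 | 3/2, 2 } gives 5/4
edge 5 of 15 (blue): { 0, 1, 5/4 | 3/2, 2 } gives 11/8
edge 6 of 15 (red): { 0, 1, 5/4 | 11/8, 3/2, 2 } gives 21/16
edge 7 of 15 (red): { 0, 1, 5/4 | 21/16, 11/8, 3/2, 2 } gives 41/32
edge 8 of 15 (red): { 0, 1, 5/4 | 41/32, 21/16, 11/8, 3/2, 2 } gives 81/64
edge 9 of 15 (blue): { 0, 1, 5/4, 81/64 | 41/32, 21/16, 11/8, 3/2, 2 } gives 163/128
edge 10 of 15 (blue): { 0, 1, 5/4, 81/64, 163/128 | 41/32, 21/16, 11/8, 3/2, 2 } gives 327/256
edge 11 of 15 (red): { 0, 1, 5/4, 81/64, 163/128 | 327/256, 41/32, 21/16, 11/8, 3/2, 2 } gives 653/512
edge 12 of 15 (blue): { 0, 1, 5/4, 81/64, 163/128, 653/512 | 327/256, 41/32, 21/16, 11/8, 3/2, 2 } gives 1307/1024
edge 13 of 15 (blue): { 0, 1, 5/4, 81/64, 163/128, 653/512, 1307/1024 | 327/256, 41/32, 21/16, 11/8, 3/2, 2 } gives 2615/2048
edge 14 of 15 (red): { 0, 1, 5/4, 81/64, 163/128, 653/512, 1307/1024 | 2615/2048, 327/256, 41/32, 21/16, 11/8, 3/2, 2 } gives 5229/4096
edge 15 of 15 (red): { 0, 1, 5/4, 81/64, 163/128, 653/512, 1307/1024 | 5229/4096, 2615/2048, 327/256, 41/32, 21/16, 11/8, 3/2, 2 } gives 10457/8192

10457/8192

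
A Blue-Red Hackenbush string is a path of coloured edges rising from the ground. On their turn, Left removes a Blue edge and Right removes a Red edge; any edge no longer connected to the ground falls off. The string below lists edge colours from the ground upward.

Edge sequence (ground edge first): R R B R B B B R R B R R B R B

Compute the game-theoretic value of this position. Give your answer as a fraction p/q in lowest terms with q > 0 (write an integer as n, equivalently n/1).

step 1: add R to get R; options L={ (no moves) } R={ 0 } = -1
step 2: add R to get RR; options L={ (no moves) } R={ -1, 0 } = -2
step 3: add B to get RRB; options L={ -2 } R={ -1, 0 } = -3/2
step 4: add R to get RRBR; options L={ -2 } R={ -3/2, -1, 0 } = -7/4
step 5: add B to get RRBRB; options L={ -2, -7/4 } R={ -3/2, -1, 0 } = -13/8
step 6: add B to get RRBRBB; options L={ -2, -7/4, -13/8 } R={ -3/2, -1, 0 } = -25/16
step 7: add B to get RRBRBBB; options L={ -2, -7/4, -13/8, -25/16 } R={ -3/2, -1, 0 } = -49/32
step 8: add R to get RRBRBBBR; options L={ -2, -7/4, -13/8, -25/16 } R={ -49/32, -3/2, -1, 0 } = -99/64
step 9: add R to get RRBRBBBRR; options L={ -2, -7/4, -13/8, -25/16 } R={ -99/64, -49/32, -3/2, -1, 0 } = -199/128
step 10: add B to get RRBRBBBRRB; options L={ -2, -7/4, -13/8, -25/16, -199/128 } R={ -99/64, -49/32, -3/2, -1, 0 } = -397/256
step 11: add R to get RRBRBBBRRBR; options L={ -2, -7/4, -13/8, -25/16, -199/128 } R={ -397/256, -99/64, -49/32, -3/2, -1, 0 } = -795/512
step 12: add R to get RRBRBBBRRBRR; options L={ -2, -7/4, -13/8, -25/16, -199/128 } R={ -795/512, -397/256, -99/64, -49/32, -3/2, -1, 0 } = -1591/1024
step 13: add B to get RRBRBBBRRBRRB; options L={ -2, -7/4, -13/8, -25/16, -199/128, -1591/1024 } R={ -795/512, -397/256, -99/64, -49/32, -3/2, -1, 0 } = -3181/2048
step 14: add R to get RRBRBBBRRBRRBR; options L={ -2, -7/4, -13/8, -25/16, -199/128, -1591/1024 } R={ -3181/2048, -795/512, -397/256, -99/64, -49/32, -3/2, -1, 0 } = -6363/4096
step 15: add B to get RRBRBBBRRBRRBRB; options L={ -2, -7/4, -13/8, -25/16, -199/128, -1591/1024, -6363/4096 } R={ -3181/2048, -795/512, -397/256, -99/64, -49/32, -3/2, -1, 0 } = -12725/8192

-12725/8192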